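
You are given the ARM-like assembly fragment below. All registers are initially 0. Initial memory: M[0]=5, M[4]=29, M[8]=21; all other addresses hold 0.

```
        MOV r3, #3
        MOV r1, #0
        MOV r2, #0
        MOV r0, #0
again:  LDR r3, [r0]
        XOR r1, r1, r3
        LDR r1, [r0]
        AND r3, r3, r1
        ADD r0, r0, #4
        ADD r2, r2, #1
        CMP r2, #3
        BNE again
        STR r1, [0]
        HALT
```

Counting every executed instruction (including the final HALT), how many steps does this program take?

30

after MOV r3, #3: r3=3
after MOV r1, #0: r1=0
after MOV r2, #0: r2=0
after MOV r0, #0: r0=0
after LDR r3, [r0]: r3=M[0]=5
after XOR r1, r1, r3: r1=0^5=5
after LDR r1, [r0]: r1=M[0]=5
after AND r3, r3, r1: r3=5&5=5
after ADD r0, r0, #4: r0=0+4=4
after ADD r2, r2, #1: r2=0+1=1
CMP r2, #3  (cmp 1,3)
BNE again: taken
after LDR r3, [r0]: r3=M[4]=29
after XOR r1, r1, r3: r1=5^29=24
after LDR r1, [r0]: r1=M[4]=29
after AND r3, r3, r1: r3=29&29=29
after ADD r0, r0, #4: r0=4+4=8
after ADD r2, r2, #1: r2=1+1=2
CMP r2, #3  (cmp 2,3)
BNE again: taken
after LDR r3, [r0]: r3=M[8]=21
after XOR r1, r1, r3: r1=29^21=8
after LDR r1, [r0]: r1=M[8]=21
after AND r3, r3, r1: r3=21&21=21
after ADD r0, r0, #4: r0=8+4=12
after ADD r2, r2, #1: r2=2+1=3
CMP r2, #3  (cmp 3,3)
BNE again: not taken
STR r1, [0] → M[0]=21
halt.
Total executed instructions: 30.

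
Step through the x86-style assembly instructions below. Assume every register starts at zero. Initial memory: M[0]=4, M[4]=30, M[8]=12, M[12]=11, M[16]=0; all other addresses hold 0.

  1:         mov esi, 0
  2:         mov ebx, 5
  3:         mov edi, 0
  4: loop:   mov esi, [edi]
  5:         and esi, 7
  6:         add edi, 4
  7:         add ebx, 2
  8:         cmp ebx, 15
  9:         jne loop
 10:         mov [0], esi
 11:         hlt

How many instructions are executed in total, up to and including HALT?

esi=0
ebx=5
edi=0
esi=M[0]=4
esi=4&7=4
edi=0+4=4
ebx=5+2=7
cmp ebx, 15  (cmp 7,15)
jne loop: taken
esi=M[4]=30
esi=30&7=6
edi=4+4=8
ebx=7+2=9
cmp ebx, 15  (cmp 9,15)
jne loop: taken
esi=M[8]=12
esi=12&7=4
edi=8+4=12
ebx=9+2=11
cmp ebx, 15  (cmp 11,15)
jne loop: taken
esi=M[12]=11
esi=11&7=3
edi=12+4=16
ebx=11+2=13
cmp ebx, 15  (cmp 13,15)
jne loop: taken
esi=M[16]=0
esi=0&7=0
edi=16+4=20
ebx=13+2=15
cmp ebx, 15  (cmp 15,15)
jne loop: not taken
mov [0], esi → M[0]=0
halt.
Total executed instructions: 35.

35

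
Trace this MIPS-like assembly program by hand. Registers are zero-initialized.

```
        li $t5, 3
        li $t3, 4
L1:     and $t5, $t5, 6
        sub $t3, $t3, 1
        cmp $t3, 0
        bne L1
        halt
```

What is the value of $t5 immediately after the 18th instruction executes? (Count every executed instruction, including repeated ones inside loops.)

$t5=3
$t3=4
$t5=3&6=2
$t3=4-1=3
cmp $t3, 0  (cmp 3,0)
bne L1: taken
$t5=2&6=2
$t3=3-1=2
cmp $t3, 0  (cmp 2,0)
bne L1: taken
$t5=2&6=2
$t3=2-1=1
cmp $t3, 0  (cmp 1,0)
bne L1: taken
$t5=2&6=2
$t3=1-1=0
cmp $t3, 0  (cmp 0,0)
bne L1: not taken
After step 18: $t5 = 2.

2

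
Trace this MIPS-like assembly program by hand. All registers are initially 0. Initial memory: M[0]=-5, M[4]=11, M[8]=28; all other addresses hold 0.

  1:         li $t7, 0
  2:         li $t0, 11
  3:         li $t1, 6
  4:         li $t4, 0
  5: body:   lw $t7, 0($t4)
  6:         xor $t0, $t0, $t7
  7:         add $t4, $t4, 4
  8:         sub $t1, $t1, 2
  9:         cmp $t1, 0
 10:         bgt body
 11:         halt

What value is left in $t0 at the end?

-25

$t7=0
$t0=11
$t1=6
$t4=0
$t7=M[0]=-5
$t0=11^(-5)=-16
$t4=0+4=4
$t1=6-2=4
cmp $t1, 0  (cmp 4,0)
bgt body: taken
$t7=M[4]=11
$t0=(-16)^11=-5
$t4=4+4=8
$t1=4-2=2
cmp $t1, 0  (cmp 2,0)
bgt body: taken
$t7=M[8]=28
$t0=(-5)^28=-25
$t4=8+4=12
$t1=2-2=0
cmp $t1, 0  (cmp 0,0)
bgt body: not taken
halt.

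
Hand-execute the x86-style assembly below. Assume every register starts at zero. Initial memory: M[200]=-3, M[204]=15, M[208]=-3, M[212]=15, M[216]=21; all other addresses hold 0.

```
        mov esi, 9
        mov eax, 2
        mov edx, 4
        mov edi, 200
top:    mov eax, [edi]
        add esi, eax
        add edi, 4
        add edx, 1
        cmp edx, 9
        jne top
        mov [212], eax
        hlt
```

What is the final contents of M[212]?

after mov esi, 9: esi=9
after mov eax, 2: eax=2
after mov edx, 4: edx=4
after mov edi, 200: edi=200
after mov eax, [edi]: eax=M[200]=-3
after add esi, eax: esi=9+(-3)=6
after add edi, 4: edi=200+4=204
after add edx, 1: edx=4+1=5
cmp edx, 9  (cmp 5,9)
jne top: taken
after mov eax, [edi]: eax=M[204]=15
after add esi, eax: esi=6+15=21
after add edi, 4: edi=204+4=208
after add edx, 1: edx=5+1=6
cmp edx, 9  (cmp 6,9)
jne top: taken
after mov eax, [edi]: eax=M[208]=-3
after add esi, eax: esi=21+(-3)=18
after add edi, 4: edi=208+4=212
after add edx, 1: edx=6+1=7
cmp edx, 9  (cmp 7,9)
jne top: taken
after mov eax, [edi]: eax=M[212]=15
after add esi, eax: esi=18+15=33
after add edi, 4: edi=212+4=216
after add edx, 1: edx=7+1=8
cmp edx, 9  (cmp 8,9)
jne top: taken
after mov eax, [edi]: eax=M[216]=21
after add esi, eax: esi=33+21=54
after add edi, 4: edi=216+4=220
after add edx, 1: edx=8+1=9
cmp edx, 9  (cmp 9,9)
jne top: not taken
mov [212], eax → M[212]=21
halt.

21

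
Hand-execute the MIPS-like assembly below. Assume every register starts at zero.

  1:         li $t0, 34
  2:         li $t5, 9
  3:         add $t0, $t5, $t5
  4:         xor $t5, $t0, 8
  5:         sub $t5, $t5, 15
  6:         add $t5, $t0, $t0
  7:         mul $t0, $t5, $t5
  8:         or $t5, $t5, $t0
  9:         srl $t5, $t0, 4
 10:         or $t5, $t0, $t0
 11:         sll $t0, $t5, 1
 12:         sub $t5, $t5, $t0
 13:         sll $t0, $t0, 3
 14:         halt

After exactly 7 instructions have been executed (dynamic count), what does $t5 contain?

36

li $t0, 34 → $t0=34
li $t5, 9 → $t5=9
add $t0, $t5, $t5 → $t0=9+9=18
xor $t5, $t0, 8 → $t5=18^8=26
sub $t5, $t5, 15 → $t5=26-15=11
add $t5, $t0, $t0 → $t5=18+18=36
mul $t0, $t5, $t5 → $t0=36*36=1296
After step 7: $t5 = 36.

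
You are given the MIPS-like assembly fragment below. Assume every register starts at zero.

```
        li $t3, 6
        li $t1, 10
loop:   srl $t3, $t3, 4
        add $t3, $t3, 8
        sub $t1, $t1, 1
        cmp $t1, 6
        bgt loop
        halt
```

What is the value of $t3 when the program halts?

li $t3, 6 → $t3=6
li $t1, 10 → $t1=10
srl $t3, $t3, 4 → $t3=6>>4=0
add $t3, $t3, 8 → $t3=0+8=8
sub $t1, $t1, 1 → $t1=10-1=9
cmp $t1, 6  (cmp 9,6)
bgt loop: taken
srl $t3, $t3, 4 → $t3=8>>4=0
add $t3, $t3, 8 → $t3=0+8=8
sub $t1, $t1, 1 → $t1=9-1=8
cmp $t1, 6  (cmp 8,6)
bgt loop: taken
srl $t3, $t3, 4 → $t3=8>>4=0
add $t3, $t3, 8 → $t3=0+8=8
sub $t1, $t1, 1 → $t1=8-1=7
cmp $t1, 6  (cmp 7,6)
bgt loop: taken
srl $t3, $t3, 4 → $t3=8>>4=0
add $t3, $t3, 8 → $t3=0+8=8
sub $t1, $t1, 1 → $t1=7-1=6
cmp $t1, 6  (cmp 6,6)
bgt loop: not taken
halt.

8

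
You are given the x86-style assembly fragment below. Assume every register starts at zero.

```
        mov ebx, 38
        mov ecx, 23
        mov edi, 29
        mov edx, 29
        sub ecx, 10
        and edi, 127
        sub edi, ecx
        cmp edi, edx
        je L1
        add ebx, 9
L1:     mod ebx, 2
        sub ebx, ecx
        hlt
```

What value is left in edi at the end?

ebx=38
ecx=23
edi=29
edx=29
ecx=23-10=13
edi=29&127=29
edi=29-13=16
cmp edi, edx  (cmp 16,29)
je L1: not taken
ebx=38+9=47
ebx=47%2=1
ebx=1-13=-12
halt.

16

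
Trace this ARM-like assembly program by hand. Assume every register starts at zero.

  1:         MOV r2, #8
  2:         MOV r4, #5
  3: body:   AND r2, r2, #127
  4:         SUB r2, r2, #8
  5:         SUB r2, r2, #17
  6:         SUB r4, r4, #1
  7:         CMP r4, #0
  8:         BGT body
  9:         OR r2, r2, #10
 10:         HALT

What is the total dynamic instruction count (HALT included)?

34

r2=8
r4=5
r2=8&127=8
r2=8-8=0
r2=0-17=-17
r4=5-1=4
CMP r4, #0  (cmp 4,0)
BGT body: taken
r2=(-17)&127=111
r2=111-8=103
r2=103-17=86
r4=4-1=3
CMP r4, #0  (cmp 3,0)
BGT body: taken
r2=86&127=86
r2=86-8=78
r2=78-17=61
r4=3-1=2
CMP r4, #0  (cmp 2,0)
BGT body: taken
r2=61&127=61
r2=61-8=53
r2=53-17=36
r4=2-1=1
CMP r4, #0  (cmp 1,0)
BGT body: taken
r2=36&127=36
r2=36-8=28
r2=28-17=11
r4=1-1=0
CMP r4, #0  (cmp 0,0)
BGT body: not taken
r2=11|10=11
halt.
Total executed instructions: 34.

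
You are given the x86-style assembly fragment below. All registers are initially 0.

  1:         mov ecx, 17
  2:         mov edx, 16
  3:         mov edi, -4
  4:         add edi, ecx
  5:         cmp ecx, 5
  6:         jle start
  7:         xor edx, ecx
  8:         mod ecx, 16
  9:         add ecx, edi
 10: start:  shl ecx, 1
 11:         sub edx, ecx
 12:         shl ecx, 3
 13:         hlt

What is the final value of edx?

mov ecx, 17 → ecx=17
mov edx, 16 → edx=16
mov edi, -4 → edi=-4
add edi, ecx → edi=(-4)+17=13
cmp ecx, 5  (cmp 17,5)
jle start: not taken
xor edx, ecx → edx=16^17=1
mod ecx, 16 → ecx=17%16=1
add ecx, edi → ecx=1+13=14
shl ecx, 1 → ecx=14<<1=28
sub edx, ecx → edx=1-28=-27
shl ecx, 3 → ecx=28<<3=224
halt.

-27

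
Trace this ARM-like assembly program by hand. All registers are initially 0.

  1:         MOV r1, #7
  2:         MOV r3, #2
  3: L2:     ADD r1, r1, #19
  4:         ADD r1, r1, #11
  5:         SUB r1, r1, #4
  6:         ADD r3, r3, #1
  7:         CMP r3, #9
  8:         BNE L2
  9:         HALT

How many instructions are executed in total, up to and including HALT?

45

r1=7
r3=2
r1=7+19=26
r1=26+11=37
r1=37-4=33
r3=2+1=3
CMP r3, #9  (cmp 3,9)
BNE L2: taken
r1=33+19=52
r1=52+11=63
r1=63-4=59
r3=3+1=4
CMP r3, #9  (cmp 4,9)
BNE L2: taken
r1=59+19=78
r1=78+11=89
r1=89-4=85
r3=4+1=5
CMP r3, #9  (cmp 5,9)
BNE L2: taken
r1=85+19=104
r1=104+11=115
r1=115-4=111
r3=5+1=6
CMP r3, #9  (cmp 6,9)
BNE L2: taken
r1=111+19=130
r1=130+11=141
r1=141-4=137
r3=6+1=7
CMP r3, #9  (cmp 7,9)
BNE L2: taken
r1=137+19=156
r1=156+11=167
r1=167-4=163
r3=7+1=8
CMP r3, #9  (cmp 8,9)
BNE L2: taken
r1=163+19=182
r1=182+11=193
r1=193-4=189
r3=8+1=9
CMP r3, #9  (cmp 9,9)
BNE L2: not taken
halt.
Total executed instructions: 45.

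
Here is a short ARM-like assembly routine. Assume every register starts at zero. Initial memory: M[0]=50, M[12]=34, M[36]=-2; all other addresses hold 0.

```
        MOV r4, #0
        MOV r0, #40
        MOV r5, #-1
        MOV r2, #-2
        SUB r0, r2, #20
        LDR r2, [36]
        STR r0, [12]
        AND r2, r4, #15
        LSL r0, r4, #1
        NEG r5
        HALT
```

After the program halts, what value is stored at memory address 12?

-22

MOV r4, #0 → r4=0
MOV r0, #40 → r0=40
MOV r5, #-1 → r5=-1
MOV r2, #-2 → r2=-2
SUB r0, r2, #20 → r0=(-2)-20=-22
LDR r2, [36] → r2=M[36]=-2
STR r0, [12] → M[12]=-22
AND r2, r4, #15 → r2=0&15=0
LSL r0, r4, #1 → r0=0<<1=0
NEG r5 → r5=-(-1)=1
halt.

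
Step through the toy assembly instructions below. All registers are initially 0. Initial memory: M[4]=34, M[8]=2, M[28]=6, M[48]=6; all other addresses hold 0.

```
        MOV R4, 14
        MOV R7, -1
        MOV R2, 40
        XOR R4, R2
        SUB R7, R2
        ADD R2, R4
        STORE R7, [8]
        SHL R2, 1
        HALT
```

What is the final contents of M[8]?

after MOV R4, 14: R4=14
after MOV R7, -1: R7=-1
after MOV R2, 40: R2=40
after XOR R4, R2: R4=14^40=38
after SUB R7, R2: R7=(-1)-40=-41
after ADD R2, R4: R2=40+38=78
STORE R7, [8] → M[8]=-41
after SHL R2, 1: R2=78<<1=156
halt.

-41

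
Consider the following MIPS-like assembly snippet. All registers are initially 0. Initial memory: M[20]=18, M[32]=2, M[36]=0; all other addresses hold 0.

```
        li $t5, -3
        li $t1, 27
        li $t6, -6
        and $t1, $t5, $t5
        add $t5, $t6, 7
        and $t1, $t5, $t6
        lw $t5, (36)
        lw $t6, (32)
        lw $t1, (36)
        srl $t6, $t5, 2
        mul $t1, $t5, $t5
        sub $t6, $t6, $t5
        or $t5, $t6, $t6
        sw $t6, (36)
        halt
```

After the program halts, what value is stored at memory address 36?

0

$t5=-3
$t1=27
$t6=-6
$t1=(-3)&(-3)=-3
$t5=(-6)+7=1
$t1=1&(-6)=0
$t5=M[36]=0
$t6=M[32]=2
$t1=M[36]=0
$t6=0>>2=0
$t1=0*0=0
$t6=0-0=0
$t5=0|0=0
sw $t6, (36) → M[36]=0
halt.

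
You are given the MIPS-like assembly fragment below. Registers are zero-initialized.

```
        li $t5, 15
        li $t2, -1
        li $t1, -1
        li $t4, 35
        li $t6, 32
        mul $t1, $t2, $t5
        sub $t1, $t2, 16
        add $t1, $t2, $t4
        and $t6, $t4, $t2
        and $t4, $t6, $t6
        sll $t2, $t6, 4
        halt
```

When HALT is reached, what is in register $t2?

after li $t5, 15: $t5=15
after li $t2, -1: $t2=-1
after li $t1, -1: $t1=-1
after li $t4, 35: $t4=35
after li $t6, 32: $t6=32
after mul $t1, $t2, $t5: $t1=(-1)*15=-15
after sub $t1, $t2, 16: $t1=(-1)-16=-17
after add $t1, $t2, $t4: $t1=(-1)+35=34
after and $t6, $t4, $t2: $t6=35&(-1)=35
after and $t4, $t6, $t6: $t4=35&35=35
after sll $t2, $t6, 4: $t2=35<<4=560
halt.

560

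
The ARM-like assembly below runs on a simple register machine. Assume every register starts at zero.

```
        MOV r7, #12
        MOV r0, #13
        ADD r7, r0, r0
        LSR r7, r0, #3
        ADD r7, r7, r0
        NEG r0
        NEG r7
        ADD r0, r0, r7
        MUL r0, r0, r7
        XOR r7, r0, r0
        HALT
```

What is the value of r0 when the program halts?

r7=12
r0=13
r7=13+13=26
r7=13>>3=1
r7=1+13=14
r0=-(13)=-13
r7=-(14)=-14
r0=(-13)+(-14)=-27
r0=(-27)*(-14)=378
r7=378^378=0
halt.

378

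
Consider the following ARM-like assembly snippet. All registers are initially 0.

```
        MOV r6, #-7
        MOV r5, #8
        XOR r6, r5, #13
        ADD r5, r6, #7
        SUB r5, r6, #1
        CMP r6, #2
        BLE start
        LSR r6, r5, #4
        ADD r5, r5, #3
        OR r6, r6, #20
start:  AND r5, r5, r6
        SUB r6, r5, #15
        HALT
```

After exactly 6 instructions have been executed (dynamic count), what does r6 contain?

after MOV r6, #-7: r6=-7
after MOV r5, #8: r5=8
after XOR r6, r5, #13: r6=8^13=5
after ADD r5, r6, #7: r5=5+7=12
after SUB r5, r6, #1: r5=5-1=4
CMP r6, #2  (cmp 5,2)
After step 6: r6 = 5.

5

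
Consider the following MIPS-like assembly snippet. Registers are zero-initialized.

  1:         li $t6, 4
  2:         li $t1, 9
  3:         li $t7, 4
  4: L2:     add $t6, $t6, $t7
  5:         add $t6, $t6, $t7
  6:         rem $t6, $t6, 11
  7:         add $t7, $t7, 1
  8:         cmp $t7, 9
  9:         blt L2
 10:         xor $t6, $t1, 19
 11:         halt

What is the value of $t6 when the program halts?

26

$t6=4
$t1=9
$t7=4
$t6=4+4=8
$t6=8+4=12
$t6=12%11=1
$t7=4+1=5
cmp $t7, 9  (cmp 5,9)
blt L2: taken
$t6=1+5=6
$t6=6+5=11
$t6=11%11=0
$t7=5+1=6
cmp $t7, 9  (cmp 6,9)
blt L2: taken
$t6=0+6=6
$t6=6+6=12
$t6=12%11=1
$t7=6+1=7
cmp $t7, 9  (cmp 7,9)
blt L2: taken
$t6=1+7=8
$t6=8+7=15
$t6=15%11=4
$t7=7+1=8
cmp $t7, 9  (cmp 8,9)
blt L2: taken
$t6=4+8=12
$t6=12+8=20
$t6=20%11=9
$t7=8+1=9
cmp $t7, 9  (cmp 9,9)
blt L2: not taken
$t6=9^19=26
halt.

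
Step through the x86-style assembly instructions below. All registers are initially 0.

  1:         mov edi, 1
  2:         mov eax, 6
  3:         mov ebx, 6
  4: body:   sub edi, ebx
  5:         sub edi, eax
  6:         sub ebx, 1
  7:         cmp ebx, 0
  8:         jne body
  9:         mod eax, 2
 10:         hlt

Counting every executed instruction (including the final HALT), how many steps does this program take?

edi=1
eax=6
ebx=6
edi=1-6=-5
edi=(-5)-6=-11
ebx=6-1=5
cmp ebx, 0  (cmp 5,0)
jne body: taken
edi=(-11)-5=-16
edi=(-16)-6=-22
ebx=5-1=4
cmp ebx, 0  (cmp 4,0)
jne body: taken
edi=(-22)-4=-26
edi=(-26)-6=-32
ebx=4-1=3
cmp ebx, 0  (cmp 3,0)
jne body: taken
edi=(-32)-3=-35
edi=(-35)-6=-41
ebx=3-1=2
cmp ebx, 0  (cmp 2,0)
jne body: taken
edi=(-41)-2=-43
edi=(-43)-6=-49
ebx=2-1=1
cmp ebx, 0  (cmp 1,0)
jne body: taken
edi=(-49)-1=-50
edi=(-50)-6=-56
ebx=1-1=0
cmp ebx, 0  (cmp 0,0)
jne body: not taken
eax=6%2=0
halt.
Total executed instructions: 35.

35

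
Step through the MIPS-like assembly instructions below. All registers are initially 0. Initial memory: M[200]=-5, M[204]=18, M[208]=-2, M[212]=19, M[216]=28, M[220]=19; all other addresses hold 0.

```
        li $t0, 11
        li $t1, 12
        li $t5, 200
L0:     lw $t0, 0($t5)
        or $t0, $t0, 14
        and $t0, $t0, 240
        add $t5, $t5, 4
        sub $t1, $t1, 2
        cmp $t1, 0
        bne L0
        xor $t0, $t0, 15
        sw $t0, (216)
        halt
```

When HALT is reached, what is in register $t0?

after li $t0, 11: $t0=11
after li $t1, 12: $t1=12
after li $t5, 200: $t5=200
after lw $t0, 0($t5): $t0=M[200]=-5
after or $t0, $t0, 14: $t0=(-5)|14=-1
after and $t0, $t0, 240: $t0=(-1)&240=240
after add $t5, $t5, 4: $t5=200+4=204
after sub $t1, $t1, 2: $t1=12-2=10
cmp $t1, 0  (cmp 10,0)
bne L0: taken
after lw $t0, 0($t5): $t0=M[204]=18
after or $t0, $t0, 14: $t0=18|14=30
after and $t0, $t0, 240: $t0=30&240=16
after add $t5, $t5, 4: $t5=204+4=208
after sub $t1, $t1, 2: $t1=10-2=8
cmp $t1, 0  (cmp 8,0)
bne L0: taken
after lw $t0, 0($t5): $t0=M[208]=-2
after or $t0, $t0, 14: $t0=(-2)|14=-2
after and $t0, $t0, 240: $t0=(-2)&240=240
after add $t5, $t5, 4: $t5=208+4=212
after sub $t1, $t1, 2: $t1=8-2=6
cmp $t1, 0  (cmp 6,0)
bne L0: taken
after lw $t0, 0($t5): $t0=M[212]=19
after or $t0, $t0, 14: $t0=19|14=31
after and $t0, $t0, 240: $t0=31&240=16
after add $t5, $t5, 4: $t5=212+4=216
after sub $t1, $t1, 2: $t1=6-2=4
cmp $t1, 0  (cmp 4,0)
bne L0: taken
after lw $t0, 0($t5): $t0=M[216]=28
after or $t0, $t0, 14: $t0=28|14=30
after and $t0, $t0, 240: $t0=30&240=16
after add $t5, $t5, 4: $t5=216+4=220
after sub $t1, $t1, 2: $t1=4-2=2
cmp $t1, 0  (cmp 2,0)
bne L0: taken
after lw $t0, 0($t5): $t0=M[220]=19
after or $t0, $t0, 14: $t0=19|14=31
after and $t0, $t0, 240: $t0=31&240=16
after add $t5, $t5, 4: $t5=220+4=224
after sub $t1, $t1, 2: $t1=2-2=0
cmp $t1, 0  (cmp 0,0)
bne L0: not taken
after xor $t0, $t0, 15: $t0=16^15=31
sw $t0, (216) → M[216]=31
halt.

31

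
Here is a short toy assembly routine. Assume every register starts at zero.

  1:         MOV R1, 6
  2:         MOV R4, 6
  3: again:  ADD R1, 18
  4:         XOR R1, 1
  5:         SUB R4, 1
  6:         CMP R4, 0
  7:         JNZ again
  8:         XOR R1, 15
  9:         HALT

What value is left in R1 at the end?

125

MOV R1, 6 → R1=6
MOV R4, 6 → R4=6
ADD R1, 18 → R1=6+18=24
XOR R1, 1 → R1=24^1=25
SUB R4, 1 → R4=6-1=5
CMP R4, 0  (cmp 5,0)
JNZ again: taken
ADD R1, 18 → R1=25+18=43
XOR R1, 1 → R1=43^1=42
SUB R4, 1 → R4=5-1=4
CMP R4, 0  (cmp 4,0)
JNZ again: taken
ADD R1, 18 → R1=42+18=60
XOR R1, 1 → R1=60^1=61
SUB R4, 1 → R4=4-1=3
CMP R4, 0  (cmp 3,0)
JNZ again: taken
ADD R1, 18 → R1=61+18=79
XOR R1, 1 → R1=79^1=78
SUB R4, 1 → R4=3-1=2
CMP R4, 0  (cmp 2,0)
JNZ again: taken
ADD R1, 18 → R1=78+18=96
XOR R1, 1 → R1=96^1=97
SUB R4, 1 → R4=2-1=1
CMP R4, 0  (cmp 1,0)
JNZ again: taken
ADD R1, 18 → R1=97+18=115
XOR R1, 1 → R1=115^1=114
SUB R4, 1 → R4=1-1=0
CMP R4, 0  (cmp 0,0)
JNZ again: not taken
XOR R1, 15 → R1=114^15=125
halt.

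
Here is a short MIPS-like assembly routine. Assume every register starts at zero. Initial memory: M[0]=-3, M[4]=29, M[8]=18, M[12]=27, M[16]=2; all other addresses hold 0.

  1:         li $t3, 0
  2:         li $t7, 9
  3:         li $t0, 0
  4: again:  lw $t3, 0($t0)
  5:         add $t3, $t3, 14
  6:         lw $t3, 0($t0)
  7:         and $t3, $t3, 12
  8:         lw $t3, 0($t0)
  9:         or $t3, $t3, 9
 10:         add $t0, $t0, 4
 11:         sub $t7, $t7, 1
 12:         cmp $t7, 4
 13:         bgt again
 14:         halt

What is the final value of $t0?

20

$t3=0
$t7=9
$t0=0
$t3=M[0]=-3
$t3=(-3)+14=11
$t3=M[0]=-3
$t3=(-3)&12=12
$t3=M[0]=-3
$t3=(-3)|9=-3
$t0=0+4=4
$t7=9-1=8
cmp $t7, 4  (cmp 8,4)
bgt again: taken
$t3=M[4]=29
$t3=29+14=43
$t3=M[4]=29
$t3=29&12=12
$t3=M[4]=29
$t3=29|9=29
$t0=4+4=8
$t7=8-1=7
cmp $t7, 4  (cmp 7,4)
bgt again: taken
$t3=M[8]=18
$t3=18+14=32
$t3=M[8]=18
$t3=18&12=0
$t3=M[8]=18
$t3=18|9=27
$t0=8+4=12
$t7=7-1=6
cmp $t7, 4  (cmp 6,4)
bgt again: taken
$t3=M[12]=27
$t3=27+14=41
$t3=M[12]=27
$t3=27&12=8
$t3=M[12]=27
$t3=27|9=27
$t0=12+4=16
$t7=6-1=5
cmp $t7, 4  (cmp 5,4)
bgt again: taken
$t3=M[16]=2
$t3=2+14=16
$t3=M[16]=2
$t3=2&12=0
$t3=M[16]=2
$t3=2|9=11
$t0=16+4=20
$t7=5-1=4
cmp $t7, 4  (cmp 4,4)
bgt again: not taken
halt.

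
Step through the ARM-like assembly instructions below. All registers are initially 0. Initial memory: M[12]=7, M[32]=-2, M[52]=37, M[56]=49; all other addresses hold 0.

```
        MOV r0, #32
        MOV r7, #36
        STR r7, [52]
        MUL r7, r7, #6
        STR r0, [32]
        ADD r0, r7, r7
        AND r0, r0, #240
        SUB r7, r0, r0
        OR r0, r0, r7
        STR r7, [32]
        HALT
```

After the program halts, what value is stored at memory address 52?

36

after MOV r0, #32: r0=32
after MOV r7, #36: r7=36
STR r7, [52] → M[52]=36
after MUL r7, r7, #6: r7=36*6=216
STR r0, [32] → M[32]=32
after ADD r0, r7, r7: r0=216+216=432
after AND r0, r0, #240: r0=432&240=176
after SUB r7, r0, r0: r7=176-176=0
after OR r0, r0, r7: r0=176|0=176
STR r7, [32] → M[32]=0
halt.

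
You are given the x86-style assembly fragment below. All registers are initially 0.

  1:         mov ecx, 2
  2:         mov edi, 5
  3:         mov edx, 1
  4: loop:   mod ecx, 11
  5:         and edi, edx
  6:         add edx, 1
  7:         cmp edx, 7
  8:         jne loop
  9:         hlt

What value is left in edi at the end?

mov ecx, 2 → ecx=2
mov edi, 5 → edi=5
mov edx, 1 → edx=1
mod ecx, 11 → ecx=2%11=2
and edi, edx → edi=5&1=1
add edx, 1 → edx=1+1=2
cmp edx, 7  (cmp 2,7)
jne loop: taken
mod ecx, 11 → ecx=2%11=2
and edi, edx → edi=1&2=0
add edx, 1 → edx=2+1=3
cmp edx, 7  (cmp 3,7)
jne loop: taken
mod ecx, 11 → ecx=2%11=2
and edi, edx → edi=0&3=0
add edx, 1 → edx=3+1=4
cmp edx, 7  (cmp 4,7)
jne loop: taken
mod ecx, 11 → ecx=2%11=2
and edi, edx → edi=0&4=0
add edx, 1 → edx=4+1=5
cmp edx, 7  (cmp 5,7)
jne loop: taken
mod ecx, 11 → ecx=2%11=2
and edi, edx → edi=0&5=0
add edx, 1 → edx=5+1=6
cmp edx, 7  (cmp 6,7)
jne loop: taken
mod ecx, 11 → ecx=2%11=2
and edi, edx → edi=0&6=0
add edx, 1 → edx=6+1=7
cmp edx, 7  (cmp 7,7)
jne loop: not taken
halt.

0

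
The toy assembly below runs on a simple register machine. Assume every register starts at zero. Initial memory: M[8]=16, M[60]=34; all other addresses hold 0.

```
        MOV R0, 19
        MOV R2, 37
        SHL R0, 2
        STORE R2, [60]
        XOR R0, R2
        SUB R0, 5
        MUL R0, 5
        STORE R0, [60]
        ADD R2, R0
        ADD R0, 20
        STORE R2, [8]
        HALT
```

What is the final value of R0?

520

MOV R0, 19 → R0=19
MOV R2, 37 → R2=37
SHL R0, 2 → R0=19<<2=76
STORE R2, [60] → M[60]=37
XOR R0, R2 → R0=76^37=105
SUB R0, 5 → R0=105-5=100
MUL R0, 5 → R0=100*5=500
STORE R0, [60] → M[60]=500
ADD R2, R0 → R2=37+500=537
ADD R0, 20 → R0=500+20=520
STORE R2, [8] → M[8]=537
halt.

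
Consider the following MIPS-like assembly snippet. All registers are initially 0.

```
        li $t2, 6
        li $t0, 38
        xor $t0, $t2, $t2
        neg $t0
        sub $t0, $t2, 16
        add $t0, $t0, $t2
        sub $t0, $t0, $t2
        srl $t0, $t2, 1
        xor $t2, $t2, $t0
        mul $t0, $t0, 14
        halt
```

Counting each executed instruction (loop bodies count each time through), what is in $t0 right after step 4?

li $t2, 6 → $t2=6
li $t0, 38 → $t0=38
xor $t0, $t2, $t2 → $t0=6^6=0
neg $t0 → $t0=-(0)=0
After step 4: $t0 = 0.

0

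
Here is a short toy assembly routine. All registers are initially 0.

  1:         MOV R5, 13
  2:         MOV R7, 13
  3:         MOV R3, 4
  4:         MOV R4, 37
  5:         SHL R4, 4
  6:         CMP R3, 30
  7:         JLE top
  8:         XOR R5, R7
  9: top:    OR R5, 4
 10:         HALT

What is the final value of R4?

592

after MOV R5, 13: R5=13
after MOV R7, 13: R7=13
after MOV R3, 4: R3=4
after MOV R4, 37: R4=37
after SHL R4, 4: R4=37<<4=592
CMP R3, 30  (cmp 4,30)
JLE top: taken
after OR R5, 4: R5=13|4=13
halt.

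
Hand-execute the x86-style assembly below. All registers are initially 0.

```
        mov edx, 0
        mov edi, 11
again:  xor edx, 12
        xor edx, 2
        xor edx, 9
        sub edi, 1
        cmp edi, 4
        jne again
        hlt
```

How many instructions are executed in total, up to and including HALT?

after mov edx, 0: edx=0
after mov edi, 11: edi=11
after xor edx, 12: edx=0^12=12
after xor edx, 2: edx=12^2=14
after xor edx, 9: edx=14^9=7
after sub edi, 1: edi=11-1=10
cmp edi, 4  (cmp 10,4)
jne again: taken
after xor edx, 12: edx=7^12=11
after xor edx, 2: edx=11^2=9
after xor edx, 9: edx=9^9=0
after sub edi, 1: edi=10-1=9
cmp edi, 4  (cmp 9,4)
jne again: taken
after xor edx, 12: edx=0^12=12
after xor edx, 2: edx=12^2=14
after xor edx, 9: edx=14^9=7
after sub edi, 1: edi=9-1=8
cmp edi, 4  (cmp 8,4)
jne again: taken
after xor edx, 12: edx=7^12=11
after xor edx, 2: edx=11^2=9
after xor edx, 9: edx=9^9=0
after sub edi, 1: edi=8-1=7
cmp edi, 4  (cmp 7,4)
jne again: taken
after xor edx, 12: edx=0^12=12
after xor edx, 2: edx=12^2=14
after xor edx, 9: edx=14^9=7
after sub edi, 1: edi=7-1=6
cmp edi, 4  (cmp 6,4)
jne again: taken
after xor edx, 12: edx=7^12=11
after xor edx, 2: edx=11^2=9
after xor edx, 9: edx=9^9=0
after sub edi, 1: edi=6-1=5
cmp edi, 4  (cmp 5,4)
jne again: taken
after xor edx, 12: edx=0^12=12
after xor edx, 2: edx=12^2=14
after xor edx, 9: edx=14^9=7
after sub edi, 1: edi=5-1=4
cmp edi, 4  (cmp 4,4)
jne again: not taken
halt.
Total executed instructions: 45.

45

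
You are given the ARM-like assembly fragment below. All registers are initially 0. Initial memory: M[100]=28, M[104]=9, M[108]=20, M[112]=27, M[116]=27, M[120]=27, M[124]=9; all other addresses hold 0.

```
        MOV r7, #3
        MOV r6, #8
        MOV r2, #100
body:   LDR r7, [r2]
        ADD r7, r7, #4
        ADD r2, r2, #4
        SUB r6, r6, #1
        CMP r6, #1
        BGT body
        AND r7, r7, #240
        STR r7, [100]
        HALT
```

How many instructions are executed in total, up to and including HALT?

after MOV r7, #3: r7=3
after MOV r6, #8: r6=8
after MOV r2, #100: r2=100
after LDR r7, [r2]: r7=M[100]=28
after ADD r7, r7, #4: r7=28+4=32
after ADD r2, r2, #4: r2=100+4=104
after SUB r6, r6, #1: r6=8-1=7
CMP r6, #1  (cmp 7,1)
BGT body: taken
after LDR r7, [r2]: r7=M[104]=9
after ADD r7, r7, #4: r7=9+4=13
after ADD r2, r2, #4: r2=104+4=108
after SUB r6, r6, #1: r6=7-1=6
CMP r6, #1  (cmp 6,1)
BGT body: taken
after LDR r7, [r2]: r7=M[108]=20
after ADD r7, r7, #4: r7=20+4=24
after ADD r2, r2, #4: r2=108+4=112
after SUB r6, r6, #1: r6=6-1=5
CMP r6, #1  (cmp 5,1)
BGT body: taken
after LDR r7, [r2]: r7=M[112]=27
after ADD r7, r7, #4: r7=27+4=31
after ADD r2, r2, #4: r2=112+4=116
after SUB r6, r6, #1: r6=5-1=4
CMP r6, #1  (cmp 4,1)
BGT body: taken
after LDR r7, [r2]: r7=M[116]=27
after ADD r7, r7, #4: r7=27+4=31
after ADD r2, r2, #4: r2=116+4=120
after SUB r6, r6, #1: r6=4-1=3
CMP r6, #1  (cmp 3,1)
BGT body: taken
after LDR r7, [r2]: r7=M[120]=27
after ADD r7, r7, #4: r7=27+4=31
after ADD r2, r2, #4: r2=120+4=124
after SUB r6, r6, #1: r6=3-1=2
CMP r6, #1  (cmp 2,1)
BGT body: taken
after LDR r7, [r2]: r7=M[124]=9
after ADD r7, r7, #4: r7=9+4=13
after ADD r2, r2, #4: r2=124+4=128
after SUB r6, r6, #1: r6=2-1=1
CMP r6, #1  (cmp 1,1)
BGT body: not taken
after AND r7, r7, #240: r7=13&240=0
STR r7, [100] → M[100]=0
halt.
Total executed instructions: 48.

48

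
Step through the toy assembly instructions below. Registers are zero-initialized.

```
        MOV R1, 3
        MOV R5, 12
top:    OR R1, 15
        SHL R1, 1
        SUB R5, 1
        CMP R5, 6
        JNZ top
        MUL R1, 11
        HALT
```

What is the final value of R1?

R1=3
R5=12
R1=3|15=15
R1=15<<1=30
R5=12-1=11
CMP R5, 6  (cmp 11,6)
JNZ top: taken
R1=30|15=31
R1=31<<1=62
R5=11-1=10
CMP R5, 6  (cmp 10,6)
JNZ top: taken
R1=62|15=63
R1=63<<1=126
R5=10-1=9
CMP R5, 6  (cmp 9,6)
JNZ top: taken
R1=126|15=127
R1=127<<1=254
R5=9-1=8
CMP R5, 6  (cmp 8,6)
JNZ top: taken
R1=254|15=255
R1=255<<1=510
R5=8-1=7
CMP R5, 6  (cmp 7,6)
JNZ top: taken
R1=510|15=511
R1=511<<1=1022
R5=7-1=6
CMP R5, 6  (cmp 6,6)
JNZ top: not taken
R1=1022*11=11242
halt.

11242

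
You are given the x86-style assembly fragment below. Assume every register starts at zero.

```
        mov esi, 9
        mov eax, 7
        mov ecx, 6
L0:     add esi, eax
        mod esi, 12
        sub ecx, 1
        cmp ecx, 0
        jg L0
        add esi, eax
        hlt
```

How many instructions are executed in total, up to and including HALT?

esi=9
eax=7
ecx=6
esi=9+7=16
esi=16%12=4
ecx=6-1=5
cmp ecx, 0  (cmp 5,0)
jg L0: taken
esi=4+7=11
esi=11%12=11
ecx=5-1=4
cmp ecx, 0  (cmp 4,0)
jg L0: taken
esi=11+7=18
esi=18%12=6
ecx=4-1=3
cmp ecx, 0  (cmp 3,0)
jg L0: taken
esi=6+7=13
esi=13%12=1
ecx=3-1=2
cmp ecx, 0  (cmp 2,0)
jg L0: taken
esi=1+7=8
esi=8%12=8
ecx=2-1=1
cmp ecx, 0  (cmp 1,0)
jg L0: taken
esi=8+7=15
esi=15%12=3
ecx=1-1=0
cmp ecx, 0  (cmp 0,0)
jg L0: not taken
esi=3+7=10
halt.
Total executed instructions: 35.

35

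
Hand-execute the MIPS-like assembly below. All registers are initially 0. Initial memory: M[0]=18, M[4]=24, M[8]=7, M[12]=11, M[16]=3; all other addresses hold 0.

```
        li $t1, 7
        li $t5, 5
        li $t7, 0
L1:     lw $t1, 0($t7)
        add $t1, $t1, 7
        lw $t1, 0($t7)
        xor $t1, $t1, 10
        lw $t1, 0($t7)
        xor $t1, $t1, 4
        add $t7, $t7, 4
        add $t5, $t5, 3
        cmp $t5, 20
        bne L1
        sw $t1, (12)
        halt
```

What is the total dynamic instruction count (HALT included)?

$t1=7
$t5=5
$t7=0
$t1=M[0]=18
$t1=18+7=25
$t1=M[0]=18
$t1=18^10=24
$t1=M[0]=18
$t1=18^4=22
$t7=0+4=4
$t5=5+3=8
cmp $t5, 20  (cmp 8,20)
bne L1: taken
$t1=M[4]=24
$t1=24+7=31
$t1=M[4]=24
$t1=24^10=18
$t1=M[4]=24
$t1=24^4=28
$t7=4+4=8
$t5=8+3=11
cmp $t5, 20  (cmp 11,20)
bne L1: taken
$t1=M[8]=7
$t1=7+7=14
$t1=M[8]=7
$t1=7^10=13
$t1=M[8]=7
$t1=7^4=3
$t7=8+4=12
$t5=11+3=14
cmp $t5, 20  (cmp 14,20)
bne L1: taken
$t1=M[12]=11
$t1=11+7=18
$t1=M[12]=11
$t1=11^10=1
$t1=M[12]=11
$t1=11^4=15
$t7=12+4=16
$t5=14+3=17
cmp $t5, 20  (cmp 17,20)
bne L1: taken
$t1=M[16]=3
$t1=3+7=10
$t1=M[16]=3
$t1=3^10=9
$t1=M[16]=3
$t1=3^4=7
$t7=16+4=20
$t5=17+3=20
cmp $t5, 20  (cmp 20,20)
bne L1: not taken
sw $t1, (12) → M[12]=7
halt.
Total executed instructions: 55.

55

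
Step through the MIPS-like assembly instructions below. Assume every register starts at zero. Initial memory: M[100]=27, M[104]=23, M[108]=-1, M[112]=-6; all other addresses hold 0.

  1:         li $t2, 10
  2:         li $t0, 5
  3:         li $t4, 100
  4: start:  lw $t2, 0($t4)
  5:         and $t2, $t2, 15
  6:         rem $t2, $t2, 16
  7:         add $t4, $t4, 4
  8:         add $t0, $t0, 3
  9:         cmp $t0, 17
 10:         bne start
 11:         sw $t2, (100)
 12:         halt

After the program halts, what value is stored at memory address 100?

li $t2, 10 → $t2=10
li $t0, 5 → $t0=5
li $t4, 100 → $t4=100
lw $t2, 0($t4) → $t2=M[100]=27
and $t2, $t2, 15 → $t2=27&15=11
rem $t2, $t2, 16 → $t2=11%16=11
add $t4, $t4, 4 → $t4=100+4=104
add $t0, $t0, 3 → $t0=5+3=8
cmp $t0, 17  (cmp 8,17)
bne start: taken
lw $t2, 0($t4) → $t2=M[104]=23
and $t2, $t2, 15 → $t2=23&15=7
rem $t2, $t2, 16 → $t2=7%16=7
add $t4, $t4, 4 → $t4=104+4=108
add $t0, $t0, 3 → $t0=8+3=11
cmp $t0, 17  (cmp 11,17)
bne start: taken
lw $t2, 0($t4) → $t2=M[108]=-1
and $t2, $t2, 15 → $t2=(-1)&15=15
rem $t2, $t2, 16 → $t2=15%16=15
add $t4, $t4, 4 → $t4=108+4=112
add $t0, $t0, 3 → $t0=11+3=14
cmp $t0, 17  (cmp 14,17)
bne start: taken
lw $t2, 0($t4) → $t2=M[112]=-6
and $t2, $t2, 15 → $t2=(-6)&15=10
rem $t2, $t2, 16 → $t2=10%16=10
add $t4, $t4, 4 → $t4=112+4=116
add $t0, $t0, 3 → $t0=14+3=17
cmp $t0, 17  (cmp 17,17)
bne start: not taken
sw $t2, (100) → M[100]=10
halt.

10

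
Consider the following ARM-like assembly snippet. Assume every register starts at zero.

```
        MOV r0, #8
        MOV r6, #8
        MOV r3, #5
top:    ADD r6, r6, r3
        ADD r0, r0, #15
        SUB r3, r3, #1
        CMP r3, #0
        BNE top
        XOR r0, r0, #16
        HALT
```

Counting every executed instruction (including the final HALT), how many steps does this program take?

after MOV r0, #8: r0=8
after MOV r6, #8: r6=8
after MOV r3, #5: r3=5
after ADD r6, r6, r3: r6=8+5=13
after ADD r0, r0, #15: r0=8+15=23
after SUB r3, r3, #1: r3=5-1=4
CMP r3, #0  (cmp 4,0)
BNE top: taken
after ADD r6, r6, r3: r6=13+4=17
after ADD r0, r0, #15: r0=23+15=38
after SUB r3, r3, #1: r3=4-1=3
CMP r3, #0  (cmp 3,0)
BNE top: taken
after ADD r6, r6, r3: r6=17+3=20
after ADD r0, r0, #15: r0=38+15=53
after SUB r3, r3, #1: r3=3-1=2
CMP r3, #0  (cmp 2,0)
BNE top: taken
after ADD r6, r6, r3: r6=20+2=22
after ADD r0, r0, #15: r0=53+15=68
after SUB r3, r3, #1: r3=2-1=1
CMP r3, #0  (cmp 1,0)
BNE top: taken
after ADD r6, r6, r3: r6=22+1=23
after ADD r0, r0, #15: r0=68+15=83
after SUB r3, r3, #1: r3=1-1=0
CMP r3, #0  (cmp 0,0)
BNE top: not taken
after XOR r0, r0, #16: r0=83^16=67
halt.
Total executed instructions: 30.

30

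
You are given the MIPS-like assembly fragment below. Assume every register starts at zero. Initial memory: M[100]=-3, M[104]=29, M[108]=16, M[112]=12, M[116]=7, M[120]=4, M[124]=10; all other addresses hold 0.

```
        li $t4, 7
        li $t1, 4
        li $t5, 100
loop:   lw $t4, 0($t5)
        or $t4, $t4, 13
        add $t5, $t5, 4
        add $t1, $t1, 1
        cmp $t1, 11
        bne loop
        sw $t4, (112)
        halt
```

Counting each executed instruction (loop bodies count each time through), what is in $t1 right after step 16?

after li $t4, 7: $t4=7
after li $t1, 4: $t1=4
after li $t5, 100: $t5=100
after lw $t4, 0($t5): $t4=M[100]=-3
after or $t4, $t4, 13: $t4=(-3)|13=-3
after add $t5, $t5, 4: $t5=100+4=104
after add $t1, $t1, 1: $t1=4+1=5
cmp $t1, 11  (cmp 5,11)
bne loop: taken
after lw $t4, 0($t5): $t4=M[104]=29
after or $t4, $t4, 13: $t4=29|13=29
after add $t5, $t5, 4: $t5=104+4=108
after add $t1, $t1, 1: $t1=5+1=6
cmp $t1, 11  (cmp 6,11)
bne loop: taken
after lw $t4, 0($t5): $t4=M[108]=16
After step 16: $t1 = 6.

6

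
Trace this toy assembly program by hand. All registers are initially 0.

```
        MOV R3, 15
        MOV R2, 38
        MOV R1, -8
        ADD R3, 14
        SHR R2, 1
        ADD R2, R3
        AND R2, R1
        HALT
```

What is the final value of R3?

29

after MOV R3, 15: R3=15
after MOV R2, 38: R2=38
after MOV R1, -8: R1=-8
after ADD R3, 14: R3=15+14=29
after SHR R2, 1: R2=38>>1=19
after ADD R2, R3: R2=19+29=48
after AND R2, R1: R2=48&(-8)=48
halt.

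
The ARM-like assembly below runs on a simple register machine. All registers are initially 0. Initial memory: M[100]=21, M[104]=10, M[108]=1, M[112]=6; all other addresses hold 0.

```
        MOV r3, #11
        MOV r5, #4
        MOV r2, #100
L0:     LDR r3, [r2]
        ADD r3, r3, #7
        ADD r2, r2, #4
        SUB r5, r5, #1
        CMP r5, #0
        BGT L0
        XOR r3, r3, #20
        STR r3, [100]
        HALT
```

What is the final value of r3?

25

r3=11
r5=4
r2=100
r3=M[100]=21
r3=21+7=28
r2=100+4=104
r5=4-1=3
CMP r5, #0  (cmp 3,0)
BGT L0: taken
r3=M[104]=10
r3=10+7=17
r2=104+4=108
r5=3-1=2
CMP r5, #0  (cmp 2,0)
BGT L0: taken
r3=M[108]=1
r3=1+7=8
r2=108+4=112
r5=2-1=1
CMP r5, #0  (cmp 1,0)
BGT L0: taken
r3=M[112]=6
r3=6+7=13
r2=112+4=116
r5=1-1=0
CMP r5, #0  (cmp 0,0)
BGT L0: not taken
r3=13^20=25
STR r3, [100] → M[100]=25
halt.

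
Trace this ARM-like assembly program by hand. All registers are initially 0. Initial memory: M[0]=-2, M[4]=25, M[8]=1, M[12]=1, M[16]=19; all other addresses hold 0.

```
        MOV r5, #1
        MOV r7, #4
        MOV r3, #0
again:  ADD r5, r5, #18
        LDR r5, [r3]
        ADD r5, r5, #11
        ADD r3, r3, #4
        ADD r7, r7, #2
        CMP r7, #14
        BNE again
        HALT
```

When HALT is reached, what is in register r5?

30

r5=1
r7=4
r3=0
r5=1+18=19
r5=M[0]=-2
r5=(-2)+11=9
r3=0+4=4
r7=4+2=6
CMP r7, #14  (cmp 6,14)
BNE again: taken
r5=9+18=27
r5=M[4]=25
r5=25+11=36
r3=4+4=8
r7=6+2=8
CMP r7, #14  (cmp 8,14)
BNE again: taken
r5=36+18=54
r5=M[8]=1
r5=1+11=12
r3=8+4=12
r7=8+2=10
CMP r7, #14  (cmp 10,14)
BNE again: taken
r5=12+18=30
r5=M[12]=1
r5=1+11=12
r3=12+4=16
r7=10+2=12
CMP r7, #14  (cmp 12,14)
BNE again: taken
r5=12+18=30
r5=M[16]=19
r5=19+11=30
r3=16+4=20
r7=12+2=14
CMP r7, #14  (cmp 14,14)
BNE again: not taken
halt.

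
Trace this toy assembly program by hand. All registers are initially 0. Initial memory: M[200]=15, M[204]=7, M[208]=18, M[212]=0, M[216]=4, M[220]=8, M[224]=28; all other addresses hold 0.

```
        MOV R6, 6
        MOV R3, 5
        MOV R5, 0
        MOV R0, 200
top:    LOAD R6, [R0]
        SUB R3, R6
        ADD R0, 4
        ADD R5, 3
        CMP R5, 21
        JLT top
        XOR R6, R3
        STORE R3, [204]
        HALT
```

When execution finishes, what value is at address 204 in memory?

-75

R6=6
R3=5
R5=0
R0=200
R6=M[200]=15
R3=5-15=-10
R0=200+4=204
R5=0+3=3
CMP R5, 21  (cmp 3,21)
JLT top: taken
R6=M[204]=7
R3=(-10)-7=-17
R0=204+4=208
R5=3+3=6
CMP R5, 21  (cmp 6,21)
JLT top: taken
R6=M[208]=18
R3=(-17)-18=-35
R0=208+4=212
R5=6+3=9
CMP R5, 21  (cmp 9,21)
JLT top: taken
R6=M[212]=0
R3=(-35)-0=-35
R0=212+4=216
R5=9+3=12
CMP R5, 21  (cmp 12,21)
JLT top: taken
R6=M[216]=4
R3=(-35)-4=-39
R0=216+4=220
R5=12+3=15
CMP R5, 21  (cmp 15,21)
JLT top: taken
R6=M[220]=8
R3=(-39)-8=-47
R0=220+4=224
R5=15+3=18
CMP R5, 21  (cmp 18,21)
JLT top: taken
R6=M[224]=28
R3=(-47)-28=-75
R0=224+4=228
R5=18+3=21
CMP R5, 21  (cmp 21,21)
JLT top: not taken
R6=28^(-75)=-87
STORE R3, [204] → M[204]=-75
halt.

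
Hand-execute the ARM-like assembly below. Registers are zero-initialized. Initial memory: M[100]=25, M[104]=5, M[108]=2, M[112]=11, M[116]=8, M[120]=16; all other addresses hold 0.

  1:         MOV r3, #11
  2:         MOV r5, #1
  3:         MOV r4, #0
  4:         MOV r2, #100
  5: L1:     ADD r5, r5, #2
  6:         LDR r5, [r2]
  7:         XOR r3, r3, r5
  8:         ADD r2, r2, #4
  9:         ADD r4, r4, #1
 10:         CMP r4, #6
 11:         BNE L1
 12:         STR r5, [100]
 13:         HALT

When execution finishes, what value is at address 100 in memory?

16

MOV r3, #11 → r3=11
MOV r5, #1 → r5=1
MOV r4, #0 → r4=0
MOV r2, #100 → r2=100
ADD r5, r5, #2 → r5=1+2=3
LDR r5, [r2] → r5=M[100]=25
XOR r3, r3, r5 → r3=11^25=18
ADD r2, r2, #4 → r2=100+4=104
ADD r4, r4, #1 → r4=0+1=1
CMP r4, #6  (cmp 1,6)
BNE L1: taken
ADD r5, r5, #2 → r5=25+2=27
LDR r5, [r2] → r5=M[104]=5
XOR r3, r3, r5 → r3=18^5=23
ADD r2, r2, #4 → r2=104+4=108
ADD r4, r4, #1 → r4=1+1=2
CMP r4, #6  (cmp 2,6)
BNE L1: taken
ADD r5, r5, #2 → r5=5+2=7
LDR r5, [r2] → r5=M[108]=2
XOR r3, r3, r5 → r3=23^2=21
ADD r2, r2, #4 → r2=108+4=112
ADD r4, r4, #1 → r4=2+1=3
CMP r4, #6  (cmp 3,6)
BNE L1: taken
ADD r5, r5, #2 → r5=2+2=4
LDR r5, [r2] → r5=M[112]=11
XOR r3, r3, r5 → r3=21^11=30
ADD r2, r2, #4 → r2=112+4=116
ADD r4, r4, #1 → r4=3+1=4
CMP r4, #6  (cmp 4,6)
BNE L1: taken
ADD r5, r5, #2 → r5=11+2=13
LDR r5, [r2] → r5=M[116]=8
XOR r3, r3, r5 → r3=30^8=22
ADD r2, r2, #4 → r2=116+4=120
ADD r4, r4, #1 → r4=4+1=5
CMP r4, #6  (cmp 5,6)
BNE L1: taken
ADD r5, r5, #2 → r5=8+2=10
LDR r5, [r2] → r5=M[120]=16
XOR r3, r3, r5 → r3=22^16=6
ADD r2, r2, #4 → r2=120+4=124
ADD r4, r4, #1 → r4=5+1=6
CMP r4, #6  (cmp 6,6)
BNE L1: not taken
STR r5, [100] → M[100]=16
halt.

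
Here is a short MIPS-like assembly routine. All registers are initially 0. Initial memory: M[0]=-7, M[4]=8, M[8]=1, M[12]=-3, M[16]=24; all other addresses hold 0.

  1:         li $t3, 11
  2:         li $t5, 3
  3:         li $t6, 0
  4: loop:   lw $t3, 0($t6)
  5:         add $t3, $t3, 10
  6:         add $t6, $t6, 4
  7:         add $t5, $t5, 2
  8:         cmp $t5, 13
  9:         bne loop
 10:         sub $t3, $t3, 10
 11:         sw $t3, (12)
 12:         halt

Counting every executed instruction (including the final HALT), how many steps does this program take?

36

li $t3, 11 → $t3=11
li $t5, 3 → $t5=3
li $t6, 0 → $t6=0
lw $t3, 0($t6) → $t3=M[0]=-7
add $t3, $t3, 10 → $t3=(-7)+10=3
add $t6, $t6, 4 → $t6=0+4=4
add $t5, $t5, 2 → $t5=3+2=5
cmp $t5, 13  (cmp 5,13)
bne loop: taken
lw $t3, 0($t6) → $t3=M[4]=8
add $t3, $t3, 10 → $t3=8+10=18
add $t6, $t6, 4 → $t6=4+4=8
add $t5, $t5, 2 → $t5=5+2=7
cmp $t5, 13  (cmp 7,13)
bne loop: taken
lw $t3, 0($t6) → $t3=M[8]=1
add $t3, $t3, 10 → $t3=1+10=11
add $t6, $t6, 4 → $t6=8+4=12
add $t5, $t5, 2 → $t5=7+2=9
cmp $t5, 13  (cmp 9,13)
bne loop: taken
lw $t3, 0($t6) → $t3=M[12]=-3
add $t3, $t3, 10 → $t3=(-3)+10=7
add $t6, $t6, 4 → $t6=12+4=16
add $t5, $t5, 2 → $t5=9+2=11
cmp $t5, 13  (cmp 11,13)
bne loop: taken
lw $t3, 0($t6) → $t3=M[16]=24
add $t3, $t3, 10 → $t3=24+10=34
add $t6, $t6, 4 → $t6=16+4=20
add $t5, $t5, 2 → $t5=11+2=13
cmp $t5, 13  (cmp 13,13)
bne loop: not taken
sub $t3, $t3, 10 → $t3=34-10=24
sw $t3, (12) → M[12]=24
halt.
Total executed instructions: 36.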